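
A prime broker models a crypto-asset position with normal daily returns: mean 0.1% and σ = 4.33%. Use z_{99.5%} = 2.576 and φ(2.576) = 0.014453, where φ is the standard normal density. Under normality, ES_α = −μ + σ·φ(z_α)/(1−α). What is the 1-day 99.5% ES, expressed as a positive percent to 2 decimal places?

Tail multiplier: φ(z)/(1−α) = 0.014453 / 0.005 = 2.891.
ES = −(0.1%) + 4.33% × 2.891 = 12.418%.

12.42%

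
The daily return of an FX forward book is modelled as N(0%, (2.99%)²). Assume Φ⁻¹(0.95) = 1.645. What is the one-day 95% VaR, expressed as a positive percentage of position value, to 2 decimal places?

4.92%

VaR = z·σ = 1.645 × 2.99% = 4.919%.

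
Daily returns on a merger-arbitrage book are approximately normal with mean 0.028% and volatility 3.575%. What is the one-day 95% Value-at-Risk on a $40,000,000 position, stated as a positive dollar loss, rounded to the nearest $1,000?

$2,341,000

At 95% one-sided, z = 1.645.
VaR = −μ + z·σ = −(0.028%) + 1.645 × 3.575% = 5.853%.
On $40,000,000: 0.05853 × $40,000,000 = $2,341,200.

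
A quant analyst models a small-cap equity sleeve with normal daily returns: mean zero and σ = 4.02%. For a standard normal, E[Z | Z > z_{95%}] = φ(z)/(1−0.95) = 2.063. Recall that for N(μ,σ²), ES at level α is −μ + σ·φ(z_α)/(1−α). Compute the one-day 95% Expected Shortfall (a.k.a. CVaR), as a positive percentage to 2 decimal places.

ES = 4.02% × 2.063 = 8.293%.

8.29%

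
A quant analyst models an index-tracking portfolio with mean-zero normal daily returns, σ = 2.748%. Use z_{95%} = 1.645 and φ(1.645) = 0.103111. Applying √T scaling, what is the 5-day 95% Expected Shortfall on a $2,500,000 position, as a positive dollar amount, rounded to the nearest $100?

$316,800

σ_{5d} = 2.748% × √5 = 6.145%.
ES multiplier = φ(z)/(1−α) = 0.103111/0.05 = 2.062.
ES = 6.145% × 2.062 = 12.671%; on $2,500,000: $316,775.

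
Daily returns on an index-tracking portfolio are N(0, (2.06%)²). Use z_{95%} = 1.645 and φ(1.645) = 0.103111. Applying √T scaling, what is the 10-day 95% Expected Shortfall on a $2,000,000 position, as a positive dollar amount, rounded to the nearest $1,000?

$269,000

σ_{10d} = 2.06% × √10 = 6.514%.
ES multiplier = φ(z)/(1−α) = 0.103111/0.05 = 2.062.
ES = 6.514% × 2.062 = 13.432%; on $2,000,000: $268,640.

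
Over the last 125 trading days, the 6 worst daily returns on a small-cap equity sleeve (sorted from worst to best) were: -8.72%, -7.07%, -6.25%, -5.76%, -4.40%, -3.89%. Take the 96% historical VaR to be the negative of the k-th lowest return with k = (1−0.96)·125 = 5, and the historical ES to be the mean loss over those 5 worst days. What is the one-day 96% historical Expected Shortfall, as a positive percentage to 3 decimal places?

The 5 worst returns sum to -32.20%.
ES = −(-32.20%) / 5 = 6.44% ≈ 6.440%.

6.440%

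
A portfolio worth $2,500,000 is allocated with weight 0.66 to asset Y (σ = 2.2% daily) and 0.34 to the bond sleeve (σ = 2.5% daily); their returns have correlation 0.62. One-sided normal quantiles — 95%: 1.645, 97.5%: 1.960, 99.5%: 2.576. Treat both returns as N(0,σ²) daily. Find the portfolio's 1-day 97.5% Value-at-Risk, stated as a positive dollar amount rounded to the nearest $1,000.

σ_p² = 0.66²·2.2² + 0.34²·2.5² + 2·0.62·0.66·0.34·2.2·2.5 = 4.3612 (%²).
σ_p = √4.3612 = 2.088%.
VaR = 1.960 × 2.088% = 4.092%; on $2,500,000 that is $102,300.

$102,000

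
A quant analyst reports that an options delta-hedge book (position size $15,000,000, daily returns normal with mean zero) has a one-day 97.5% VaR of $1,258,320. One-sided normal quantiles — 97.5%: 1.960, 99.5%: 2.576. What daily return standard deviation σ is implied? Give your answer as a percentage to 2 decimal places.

4.28%

VaR as a fraction: $1,258,320 / $15,000,000 = 8.389%.
σ = VaR / z = 8.389% / 1.960 = 4.280%.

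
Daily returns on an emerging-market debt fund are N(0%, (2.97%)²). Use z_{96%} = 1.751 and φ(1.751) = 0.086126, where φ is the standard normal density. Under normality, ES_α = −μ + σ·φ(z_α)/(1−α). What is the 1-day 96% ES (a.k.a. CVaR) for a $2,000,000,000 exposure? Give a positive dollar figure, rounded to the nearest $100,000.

Tail multiplier: φ(z)/(1−α) = 0.086126 / 0.04 = 2.153.
ES = 2.97% × 2.153 = 6.394%.
On $2,000,000,000: 0.06394 × $2,000,000,000 = $127,880,000.

$127,900,000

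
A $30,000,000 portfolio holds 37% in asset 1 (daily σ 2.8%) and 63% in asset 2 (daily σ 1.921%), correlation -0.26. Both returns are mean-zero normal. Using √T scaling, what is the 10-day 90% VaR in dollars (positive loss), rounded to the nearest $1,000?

σ_p = √(0.37²·2.8² + 0.63²·1.921² + 2·-0.26·0.37·0.63·2.8·1.921) = 1.373%.
σ_{10d} = 1.373% × √10 = 4.342%.
z(90%) = 1.282.
VaR = 1.282 × 4.342% = 5.566%; on $30,000,000 that is $1,669,800.

$1,670,000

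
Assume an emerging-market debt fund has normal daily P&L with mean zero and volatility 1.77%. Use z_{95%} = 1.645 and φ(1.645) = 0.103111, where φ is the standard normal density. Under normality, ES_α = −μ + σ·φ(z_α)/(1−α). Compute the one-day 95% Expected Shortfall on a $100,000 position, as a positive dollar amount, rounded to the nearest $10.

$3,650

Tail multiplier: φ(z)/(1−α) = 0.103111 / 0.05 = 2.062.
ES = 1.77% × 2.062 = 3.650%.
On $100,000: 0.03650 × $100,000 = $3,650.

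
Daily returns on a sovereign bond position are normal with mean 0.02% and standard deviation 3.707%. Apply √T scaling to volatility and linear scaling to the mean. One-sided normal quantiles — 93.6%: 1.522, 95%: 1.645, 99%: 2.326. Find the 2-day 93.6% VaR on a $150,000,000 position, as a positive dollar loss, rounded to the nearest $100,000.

σ_{2d} = 3.707% × √2 = 5.242%; μ_{2d} = 2 × 0.02% = 0.040%.
VaR = −(0.040%) + 1.522 × 5.242% = 7.938%.
On $150,000,000: 0.07938 × $150,000,000 = $11,907,000.

$11,900,000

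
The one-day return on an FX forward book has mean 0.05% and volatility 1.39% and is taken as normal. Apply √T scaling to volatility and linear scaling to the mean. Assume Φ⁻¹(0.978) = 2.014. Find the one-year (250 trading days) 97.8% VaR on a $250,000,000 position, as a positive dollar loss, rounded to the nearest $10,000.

σ_{250d} = 1.39% × √250 = 21.978%; μ_{250d} = 250 × 0.05% = 12.500%.
VaR = −(12.500%) + 2.014 × 21.978% = 31.764%.
On $250,000,000: 0.31764 × $250,000,000 = $79,410,000.

$79,410,000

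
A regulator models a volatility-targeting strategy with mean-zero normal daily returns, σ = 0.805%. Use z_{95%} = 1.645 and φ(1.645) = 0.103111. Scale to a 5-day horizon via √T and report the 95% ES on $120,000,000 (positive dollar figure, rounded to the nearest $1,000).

$4,454,000

σ_{5d} = 0.805% × √5 = 1.800%.
ES multiplier = φ(z)/(1−α) = 0.103111/0.05 = 2.062.
ES = 1.800% × 2.062 = 3.712%; on $120,000,000: $4,454,400.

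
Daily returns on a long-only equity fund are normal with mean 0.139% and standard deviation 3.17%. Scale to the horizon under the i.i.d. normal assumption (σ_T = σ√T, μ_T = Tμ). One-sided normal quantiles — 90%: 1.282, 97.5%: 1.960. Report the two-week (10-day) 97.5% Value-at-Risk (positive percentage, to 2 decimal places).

18.26%

σ_{10d} = 3.17% × √10 = 10.024%; μ_{10d} = 10 × 0.139% = 1.390%.
VaR = −(1.390%) + 1.960 × 10.024% = 18.257%.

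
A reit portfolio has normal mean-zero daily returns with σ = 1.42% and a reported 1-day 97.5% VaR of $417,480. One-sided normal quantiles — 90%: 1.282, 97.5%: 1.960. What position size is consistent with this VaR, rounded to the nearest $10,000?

VaR as a fraction of value: z·σ = 1.960 × 1.42% = 2.7832%.
Position = $417,480 / 0.027832 = $15,000,000.

$15,000,000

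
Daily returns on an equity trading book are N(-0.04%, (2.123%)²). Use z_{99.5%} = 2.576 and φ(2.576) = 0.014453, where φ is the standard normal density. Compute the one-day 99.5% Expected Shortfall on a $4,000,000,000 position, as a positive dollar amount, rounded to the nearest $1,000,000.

$247,000,000

Tail multiplier: φ(z)/(1−α) = 0.014453 / 0.005 = 2.891.
ES = −(-0.04%) + 2.123% × 2.891 = 6.178%.
On $4,000,000,000: 0.06178 × $4,000,000,000 = $247,120,000.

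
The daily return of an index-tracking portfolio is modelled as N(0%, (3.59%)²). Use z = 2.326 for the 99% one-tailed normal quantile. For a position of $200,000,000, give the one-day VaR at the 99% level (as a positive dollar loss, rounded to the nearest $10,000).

$16,700,000

VaR = z·σ = 2.326 × 3.59% = 8.350%.
On $200,000,000: 0.08350 × $200,000,000 = $16,700,000.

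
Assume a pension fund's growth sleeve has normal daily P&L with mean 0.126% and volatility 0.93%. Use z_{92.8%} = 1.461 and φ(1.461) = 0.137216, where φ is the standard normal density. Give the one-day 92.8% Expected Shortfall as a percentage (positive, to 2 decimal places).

Tail multiplier: φ(z)/(1−α) = 0.137216 / 0.072 = 1.906.
ES = −(0.126%) + 0.93% × 1.906 = 1.647%.

1.65%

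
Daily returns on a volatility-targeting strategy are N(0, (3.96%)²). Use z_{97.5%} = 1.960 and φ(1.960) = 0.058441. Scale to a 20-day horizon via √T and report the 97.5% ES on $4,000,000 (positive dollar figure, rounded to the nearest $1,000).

$1,656,000

σ_{20d} = 3.96% × √20 = 17.710%.
ES multiplier = φ(z)/(1−α) = 0.058441/0.025 = 2.338.
ES = 17.710% × 2.338 = 41.406%; on $4,000,000: $1,656,240.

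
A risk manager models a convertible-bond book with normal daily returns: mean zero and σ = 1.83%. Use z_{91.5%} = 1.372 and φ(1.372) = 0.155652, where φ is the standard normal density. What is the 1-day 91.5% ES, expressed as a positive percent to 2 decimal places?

3.35%

Tail multiplier: φ(z)/(1−α) = 0.155652 / 0.085 = 1.831.
ES = 1.83% × 1.831 = 3.351%.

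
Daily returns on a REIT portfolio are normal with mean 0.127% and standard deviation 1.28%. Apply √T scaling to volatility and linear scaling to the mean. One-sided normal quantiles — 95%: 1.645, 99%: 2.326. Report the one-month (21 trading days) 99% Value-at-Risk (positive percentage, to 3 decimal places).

σ_{21d} = 1.28% × √21 = 5.866%; μ_{21d} = 21 × 0.127% = 2.667%.
VaR = −(2.667%) + 2.326 × 5.866% = 10.977%.

10.977%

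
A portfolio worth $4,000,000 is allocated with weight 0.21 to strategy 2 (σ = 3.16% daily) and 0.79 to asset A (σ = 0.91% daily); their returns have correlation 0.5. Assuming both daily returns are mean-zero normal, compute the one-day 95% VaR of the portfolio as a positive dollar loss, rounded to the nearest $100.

σ_p² = 0.21²·3.16² + 0.79²·0.91² + 2·0.5·0.21·0.79·3.16·0.91 = 1.4342 (%²).
σ_p = √1.4342 = 1.198%.
At 95%, z = 1.645.
VaR = 1.645 × 1.198% = 1.971%; on $4,000,000 that is $78,840.

$78,800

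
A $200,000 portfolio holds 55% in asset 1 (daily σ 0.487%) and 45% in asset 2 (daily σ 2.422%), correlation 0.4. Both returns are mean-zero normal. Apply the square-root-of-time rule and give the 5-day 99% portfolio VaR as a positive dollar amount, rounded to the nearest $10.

σ_p = √(0.55²·0.487² + 0.45²·2.422² + 2·0.4·0.55·0.45·0.487·2.422) = 1.222%.
σ_{5d} = 1.222% × √5 = 2.732%.
z(99%) = 2.326.
VaR = 2.326 × 2.732% = 6.355%; on $200,000 that is $12,710.

$12,710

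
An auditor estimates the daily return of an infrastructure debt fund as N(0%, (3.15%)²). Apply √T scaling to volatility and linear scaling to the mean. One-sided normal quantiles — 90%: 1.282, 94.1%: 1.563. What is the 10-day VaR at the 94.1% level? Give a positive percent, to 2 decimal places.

15.57%

σ_{10d} = 3.15% × √10 = 9.961%.
VaR = 1.563 × 9.961% = 15.569%.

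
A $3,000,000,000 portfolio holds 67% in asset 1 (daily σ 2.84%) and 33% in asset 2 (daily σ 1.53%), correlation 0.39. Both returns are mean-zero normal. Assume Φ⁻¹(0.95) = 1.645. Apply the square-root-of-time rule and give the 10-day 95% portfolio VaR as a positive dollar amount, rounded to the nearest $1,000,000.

σ_p = √(0.67²·2.84² + 0.33²·1.53² + 2·0.39·0.67·0.33·2.84·1.53) = 2.151%.
σ_{10d} = 2.151% × √10 = 6.802%.
VaR = 1.645 × 6.802% = 11.189%; on $3,000,000,000 that is $335,670,000.

$336,000,000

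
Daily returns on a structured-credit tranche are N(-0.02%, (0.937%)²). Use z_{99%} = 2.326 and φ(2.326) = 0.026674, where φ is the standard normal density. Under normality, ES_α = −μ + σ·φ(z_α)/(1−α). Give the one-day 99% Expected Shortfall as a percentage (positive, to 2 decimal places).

2.52%

Tail multiplier: φ(z)/(1−α) = 0.026674 / 0.01 = 2.667.
ES = −(-0.02%) + 0.937% × 2.667 = 2.519%.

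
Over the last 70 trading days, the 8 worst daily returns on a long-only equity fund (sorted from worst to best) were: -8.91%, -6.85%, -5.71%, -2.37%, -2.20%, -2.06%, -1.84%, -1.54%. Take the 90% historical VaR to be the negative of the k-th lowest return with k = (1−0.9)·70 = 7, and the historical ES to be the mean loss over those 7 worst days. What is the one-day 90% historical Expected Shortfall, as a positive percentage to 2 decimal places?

4.28%

The 7 worst returns sum to -29.94%.
ES = −(-29.94%) / 7 = 4.2771…% ≈ 4.28%.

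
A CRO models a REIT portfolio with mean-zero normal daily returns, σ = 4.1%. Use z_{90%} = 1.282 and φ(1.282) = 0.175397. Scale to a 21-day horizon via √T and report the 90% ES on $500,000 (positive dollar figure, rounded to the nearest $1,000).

$165,000

σ_{21d} = 4.1% × √21 = 18.789%.
ES multiplier = φ(z)/(1−α) = 0.175397/0.1 = 1.754.
ES = 18.789% × 1.754 = 32.956%; on $500,000: $164,780.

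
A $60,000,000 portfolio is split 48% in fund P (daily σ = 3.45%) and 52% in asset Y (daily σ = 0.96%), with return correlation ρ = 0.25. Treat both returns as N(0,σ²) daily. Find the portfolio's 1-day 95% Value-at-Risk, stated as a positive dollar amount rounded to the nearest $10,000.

σ_p² = 0.48²·3.45² + 0.52²·0.96² + 2·0.25·0.48·0.52·3.45·0.96 = 3.4049 (%²).
σ_p = √3.4049 = 1.845%.
At 95%, z = 1.645.
VaR = 1.645 × 1.845% = 3.035%; on $60,000,000 that is $1,821,000.

$1,820,000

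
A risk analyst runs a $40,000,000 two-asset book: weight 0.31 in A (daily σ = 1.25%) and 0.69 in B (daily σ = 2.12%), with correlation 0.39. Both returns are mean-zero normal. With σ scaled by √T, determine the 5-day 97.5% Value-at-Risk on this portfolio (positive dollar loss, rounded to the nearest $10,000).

σ_p = √(0.31²·1.25² + 0.69²·2.12² + 2·0.39·0.31·0.69·1.25·2.12) = 1.653%.
σ_{5d} = 1.653% × √5 = 3.696%.
z(97.5%) = 1.960.
VaR = 1.960 × 3.696% = 7.244%; on $40,000,000 that is $2,897,600.

$2,900,000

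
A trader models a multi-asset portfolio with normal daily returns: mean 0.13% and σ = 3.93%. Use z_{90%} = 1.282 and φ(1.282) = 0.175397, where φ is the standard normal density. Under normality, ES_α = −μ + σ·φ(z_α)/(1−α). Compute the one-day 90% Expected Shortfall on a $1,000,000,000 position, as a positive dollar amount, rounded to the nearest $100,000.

$67,600,000

Tail multiplier: φ(z)/(1−α) = 0.175397 / 0.1 = 1.754.
ES = −(0.13%) + 3.93% × 1.754 = 6.763%.
On $1,000,000,000: 0.06763 × $1,000,000,000 = $67,630,000.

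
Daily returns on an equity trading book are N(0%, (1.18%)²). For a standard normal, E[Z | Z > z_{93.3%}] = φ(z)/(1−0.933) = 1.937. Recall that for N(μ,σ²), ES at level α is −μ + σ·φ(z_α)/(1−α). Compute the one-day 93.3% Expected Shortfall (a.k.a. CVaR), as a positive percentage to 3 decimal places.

ES = 1.18% × 1.937 = 2.286%.

2.286%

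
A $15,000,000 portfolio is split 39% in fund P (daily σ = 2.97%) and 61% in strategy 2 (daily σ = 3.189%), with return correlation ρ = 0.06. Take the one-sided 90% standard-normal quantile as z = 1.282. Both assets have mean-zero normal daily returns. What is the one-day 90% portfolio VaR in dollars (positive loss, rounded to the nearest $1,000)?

σ_p² = 0.39²·2.97² + 0.61²·3.189² + 2·0.06·0.39·0.61·2.97·3.189 = 5.3962 (%²).
σ_p = √5.3962 = 2.323%.
VaR = 1.282 × 2.323% = 2.978%; on $15,000,000 that is $446,700.

$447,000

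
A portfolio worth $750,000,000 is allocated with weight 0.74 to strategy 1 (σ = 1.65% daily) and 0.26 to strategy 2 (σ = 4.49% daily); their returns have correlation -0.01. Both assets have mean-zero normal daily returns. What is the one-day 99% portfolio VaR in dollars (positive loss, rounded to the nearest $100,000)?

$29,300,000

σ_p² = 0.74²·1.65² + 0.26²·4.49² + 2·-0.01·0.74·0.26·1.65·4.49 = 2.8252 (%²).
σ_p = √2.8252 = 1.681%.
At 99%, z = 2.326.
VaR = 2.326 × 1.681% = 3.910%; on $750,000,000 that is $29,325,000.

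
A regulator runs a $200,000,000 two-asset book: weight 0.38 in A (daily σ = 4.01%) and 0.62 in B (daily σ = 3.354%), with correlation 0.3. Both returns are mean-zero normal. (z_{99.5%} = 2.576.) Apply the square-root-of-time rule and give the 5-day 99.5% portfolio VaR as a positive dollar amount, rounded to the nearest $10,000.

$33,680,000

σ_p = √(0.38²·4.01² + 0.62²·3.354² + 2·0.3·0.38·0.62·4.01·3.354) = 2.924%.
σ_{5d} = 2.924% × √5 = 6.538%.
VaR = 2.576 × 6.538% = 16.842%; on $200,000,000 that is $33,684,000.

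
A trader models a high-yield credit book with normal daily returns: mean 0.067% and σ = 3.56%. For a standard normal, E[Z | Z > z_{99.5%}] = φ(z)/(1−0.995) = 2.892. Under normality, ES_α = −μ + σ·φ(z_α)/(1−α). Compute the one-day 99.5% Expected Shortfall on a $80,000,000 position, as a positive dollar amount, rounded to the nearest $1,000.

$8,183,000

ES = −(0.067%) + 3.56% × 2.892 = 10.229%.
On $80,000,000: 0.10229 × $80,000,000 = $8,183,200.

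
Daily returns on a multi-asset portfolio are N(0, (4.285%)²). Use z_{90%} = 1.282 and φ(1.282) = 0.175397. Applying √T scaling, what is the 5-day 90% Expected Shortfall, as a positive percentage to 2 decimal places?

16.81%

σ_{5d} = 4.285% × √5 = 9.582%.
ES multiplier = φ(z)/(1−α) = 0.175397/0.1 = 1.754.
ES = 9.582% × 1.754 = 16.807%.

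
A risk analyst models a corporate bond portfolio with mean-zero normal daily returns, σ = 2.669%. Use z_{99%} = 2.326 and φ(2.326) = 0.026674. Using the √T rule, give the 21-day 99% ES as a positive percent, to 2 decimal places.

32.62%

σ_{21d} = 2.669% × √21 = 12.231%.
ES multiplier = φ(z)/(1−α) = 0.026674/0.01 = 2.667.
ES = 12.231% × 2.667 = 32.620%.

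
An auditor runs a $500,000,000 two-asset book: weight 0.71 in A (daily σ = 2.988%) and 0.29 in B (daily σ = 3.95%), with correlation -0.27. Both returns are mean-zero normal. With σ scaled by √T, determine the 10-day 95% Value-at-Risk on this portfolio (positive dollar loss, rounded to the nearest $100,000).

σ_p = √(0.71²·2.988² + 0.29²·3.95² + 2·-0.27·0.71·0.29·2.988·3.95) = 2.121%.
σ_{10d} = 2.121% × √10 = 6.707%.
z(95%) = 1.645.
VaR = 1.645 × 6.707% = 11.033%; on $500,000,000 that is $55,165,000.

$55,200,000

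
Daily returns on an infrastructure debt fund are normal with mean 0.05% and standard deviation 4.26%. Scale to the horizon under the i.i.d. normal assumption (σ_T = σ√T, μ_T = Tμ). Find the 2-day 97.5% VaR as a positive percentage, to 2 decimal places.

11.71%

At 97.5%, z = 1.960.
σ_{2d} = 4.26% × √2 = 6.025%; μ_{2d} = 2 × 0.05% = 0.100%.
VaR = −(0.100%) + 1.960 × 6.025% = 11.709%.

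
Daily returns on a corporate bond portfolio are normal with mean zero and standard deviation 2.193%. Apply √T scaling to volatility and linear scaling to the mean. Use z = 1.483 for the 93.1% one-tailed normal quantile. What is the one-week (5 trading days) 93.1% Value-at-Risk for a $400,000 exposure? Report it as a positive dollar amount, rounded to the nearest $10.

σ_{5d} = 2.193% × √5 = 4.904%.
VaR = 1.483 × 4.904% = 7.273%.
On $400,000: 0.07273 × $400,000 = $29,092.

$29,090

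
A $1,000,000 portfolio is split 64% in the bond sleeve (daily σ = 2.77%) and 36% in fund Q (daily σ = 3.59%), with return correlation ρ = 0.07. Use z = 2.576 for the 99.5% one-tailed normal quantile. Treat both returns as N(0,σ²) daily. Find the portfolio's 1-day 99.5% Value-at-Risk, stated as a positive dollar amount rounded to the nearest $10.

σ_p² = 0.64²·2.77² + 0.36²·3.59² + 2·0.07·0.64·0.36·2.77·3.59 = 5.1339 (%²).
σ_p = √5.1339 = 2.266%.
VaR = 2.576 × 2.266% = 5.837%; on $1,000,000 that is $58,370.

$58,370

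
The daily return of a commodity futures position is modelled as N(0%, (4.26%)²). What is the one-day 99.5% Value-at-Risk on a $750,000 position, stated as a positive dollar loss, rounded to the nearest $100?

At 99.5% one-sided, z = 2.576.
VaR = z·σ = 2.576 × 4.26% = 10.974%.
On $750,000: 0.10974 × $750,000 = $82,305.

$82,300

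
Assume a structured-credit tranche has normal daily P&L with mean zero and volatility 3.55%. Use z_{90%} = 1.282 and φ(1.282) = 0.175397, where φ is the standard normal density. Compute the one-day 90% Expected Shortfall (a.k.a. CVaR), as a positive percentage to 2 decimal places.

6.23%

Tail multiplier: φ(z)/(1−α) = 0.175397 / 0.1 = 1.754.
ES = 3.55% × 1.754 = 6.227%.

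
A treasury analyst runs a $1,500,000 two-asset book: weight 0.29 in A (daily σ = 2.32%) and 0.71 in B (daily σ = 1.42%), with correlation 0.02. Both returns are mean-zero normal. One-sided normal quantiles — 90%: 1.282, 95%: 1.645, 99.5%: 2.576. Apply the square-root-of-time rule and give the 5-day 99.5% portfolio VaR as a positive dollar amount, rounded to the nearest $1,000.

$106,000

σ_p = √(0.29²·2.32² + 0.71²·1.42² + 2·0.02·0.29·0.71·2.32·1.42) = 1.223%.
σ_{5d} = 1.223% × √5 = 2.735%.
VaR = 2.576 × 2.735% = 7.045%; on $1,500,000 that is $105,675.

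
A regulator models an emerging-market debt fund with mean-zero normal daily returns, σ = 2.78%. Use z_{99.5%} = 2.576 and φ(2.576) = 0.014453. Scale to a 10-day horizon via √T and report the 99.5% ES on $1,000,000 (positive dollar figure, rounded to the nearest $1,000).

$254,000

σ_{10d} = 2.78% × √10 = 8.791%.
ES multiplier = φ(z)/(1−α) = 0.014453/0.005 = 2.891.
ES = 8.791% × 2.891 = 25.415%; on $1,000,000: $254,150.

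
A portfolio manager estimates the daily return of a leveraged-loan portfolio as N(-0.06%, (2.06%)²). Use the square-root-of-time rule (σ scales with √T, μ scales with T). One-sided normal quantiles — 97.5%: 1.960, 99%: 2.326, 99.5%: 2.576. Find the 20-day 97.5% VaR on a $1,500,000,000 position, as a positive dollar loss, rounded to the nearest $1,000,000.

$289,000,000

σ_{20d} = 2.06% × √20 = 9.213%; μ_{20d} = 20 × -0.06% = -1.200%.
VaR = −(-1.200%) + 1.960 × 9.213% = 19.257%.
On $1,500,000,000: 0.19257 × $1,500,000,000 = $288,855,000.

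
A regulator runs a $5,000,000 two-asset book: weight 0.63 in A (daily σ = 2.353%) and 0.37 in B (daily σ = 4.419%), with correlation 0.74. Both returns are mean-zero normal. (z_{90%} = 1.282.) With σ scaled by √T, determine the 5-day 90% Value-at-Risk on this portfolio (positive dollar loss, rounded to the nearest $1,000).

σ_p = √(0.63²·2.353² + 0.37²·4.419² + 2·0.74·0.63·0.37·2.353·4.419) = 2.908%.
σ_{5d} = 2.908% × √5 = 6.502%.
VaR = 1.282 × 6.502% = 8.336%; on $5,000,000 that is $416,800.

$417,000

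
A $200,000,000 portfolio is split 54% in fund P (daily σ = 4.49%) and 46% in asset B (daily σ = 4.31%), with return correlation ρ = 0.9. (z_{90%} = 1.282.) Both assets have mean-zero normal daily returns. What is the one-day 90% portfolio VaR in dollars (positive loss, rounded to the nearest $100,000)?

$11,000,000

σ_p² = 0.54²·4.49² + 0.46²·4.31² + 2·0.9·0.54·0.46·4.49·4.31 = 18.4620 (%²).
σ_p = √18.4620 = 4.297%.
VaR = 1.282 × 4.297% = 5.509%; on $200,000,000 that is $11,018,000.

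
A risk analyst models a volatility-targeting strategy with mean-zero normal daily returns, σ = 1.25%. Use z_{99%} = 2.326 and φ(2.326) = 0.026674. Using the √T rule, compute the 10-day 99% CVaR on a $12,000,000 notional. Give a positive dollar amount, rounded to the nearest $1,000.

$1,265,000

σ_{10d} = 1.25% × √10 = 3.953%.
ES multiplier = φ(z)/(1−α) = 0.026674/0.01 = 2.667.
ES = 3.953% × 2.667 = 10.543%; on $12,000,000: $1,265,160.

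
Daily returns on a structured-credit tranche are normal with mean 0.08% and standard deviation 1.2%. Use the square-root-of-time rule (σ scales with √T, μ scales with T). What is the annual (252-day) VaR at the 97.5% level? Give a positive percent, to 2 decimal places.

At 97.5%, z = 1.960.
σ_{252d} = 1.2% × √252 = 19.049%; μ_{252d} = 252 × 0.08% = 20.160%.
VaR = −(20.160%) + 1.960 × 19.049% = 17.176%.

17.18%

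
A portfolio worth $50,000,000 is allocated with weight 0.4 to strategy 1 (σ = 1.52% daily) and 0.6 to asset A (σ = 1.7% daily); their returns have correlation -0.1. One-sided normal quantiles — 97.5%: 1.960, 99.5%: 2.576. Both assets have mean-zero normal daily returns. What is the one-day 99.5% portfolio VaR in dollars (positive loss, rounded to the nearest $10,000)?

$1,460,000

σ_p² = 0.4²·1.52² + 0.6²·1.7² + 2·-0.1·0.4·0.6·1.52·1.7 = 1.2860 (%²).
σ_p = √1.2860 = 1.134%.
VaR = 2.576 × 1.134% = 2.921%; on $50,000,000 that is $1,460,500.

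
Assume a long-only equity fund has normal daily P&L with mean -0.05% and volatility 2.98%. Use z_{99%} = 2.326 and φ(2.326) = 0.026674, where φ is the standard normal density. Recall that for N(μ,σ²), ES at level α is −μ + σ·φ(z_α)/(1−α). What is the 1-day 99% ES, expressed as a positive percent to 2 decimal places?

8.00%

Tail multiplier: φ(z)/(1−α) = 0.026674 / 0.01 = 2.667.
ES = −(-0.05%) + 2.98% × 2.667 = 7.998%.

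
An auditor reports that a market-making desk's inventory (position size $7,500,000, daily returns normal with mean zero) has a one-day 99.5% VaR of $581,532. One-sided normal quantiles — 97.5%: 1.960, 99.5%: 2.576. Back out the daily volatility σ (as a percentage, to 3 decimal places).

3.010%

VaR as a fraction: $581,532 / $7,500,000 = 7.754%.
σ = VaR / z = 7.754% / 2.576 = 3.010%.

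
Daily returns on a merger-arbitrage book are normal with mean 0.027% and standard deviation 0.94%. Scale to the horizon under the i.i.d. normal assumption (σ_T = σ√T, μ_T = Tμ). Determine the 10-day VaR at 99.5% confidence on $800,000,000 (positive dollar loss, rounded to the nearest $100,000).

$59,100,000

At 99.5%, z = 2.576.
σ_{10d} = 0.94% × √10 = 2.973%; μ_{10d} = 10 × 0.027% = 0.270%.
VaR = −(0.270%) + 2.576 × 2.973% = 7.388%.
On $800,000,000: 0.07388 × $800,000,000 = $59,104,000.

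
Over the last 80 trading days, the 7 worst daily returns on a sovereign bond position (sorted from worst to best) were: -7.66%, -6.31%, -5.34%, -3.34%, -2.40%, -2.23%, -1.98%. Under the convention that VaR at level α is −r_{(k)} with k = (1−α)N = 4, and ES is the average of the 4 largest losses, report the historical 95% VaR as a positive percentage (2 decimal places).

3.34%

k = 4; the 4th lowest return is -3.34%, so VaR = 3.34%.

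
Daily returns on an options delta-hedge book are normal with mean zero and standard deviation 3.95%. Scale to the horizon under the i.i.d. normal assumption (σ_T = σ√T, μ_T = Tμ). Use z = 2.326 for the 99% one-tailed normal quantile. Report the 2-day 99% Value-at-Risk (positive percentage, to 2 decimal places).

σ_{2d} = 3.95% × √2 = 5.586%.
VaR = 2.326 × 5.586% = 12.993%.

12.99%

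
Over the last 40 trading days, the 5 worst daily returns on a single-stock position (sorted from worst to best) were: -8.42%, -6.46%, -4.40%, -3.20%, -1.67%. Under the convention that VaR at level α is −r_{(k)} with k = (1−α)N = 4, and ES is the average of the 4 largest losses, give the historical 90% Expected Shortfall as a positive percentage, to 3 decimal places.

5.620%

The 4 worst returns sum to -22.48%.
ES = −(-22.48%) / 4 = 5.62% ≈ 5.620%.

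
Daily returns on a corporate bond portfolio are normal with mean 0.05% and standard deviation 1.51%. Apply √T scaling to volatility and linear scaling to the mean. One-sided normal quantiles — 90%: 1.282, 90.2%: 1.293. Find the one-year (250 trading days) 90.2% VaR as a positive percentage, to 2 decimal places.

σ_{250d} = 1.51% × √250 = 23.875%; μ_{250d} = 250 × 0.05% = 12.500%.
VaR = −(12.500%) + 1.293 × 23.875% = 18.370%.

18.37%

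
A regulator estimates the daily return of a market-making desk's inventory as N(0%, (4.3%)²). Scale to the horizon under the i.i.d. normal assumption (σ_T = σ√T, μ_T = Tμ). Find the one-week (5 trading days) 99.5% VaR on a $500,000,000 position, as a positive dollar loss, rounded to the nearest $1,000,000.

$124,000,000

At 99.5%, z = 2.576.
σ_{5d} = 4.3% × √5 = 9.615%.
VaR = 2.576 × 9.615% = 24.768%.
On $500,000,000: 0.24768 × $500,000,000 = $123,840,000.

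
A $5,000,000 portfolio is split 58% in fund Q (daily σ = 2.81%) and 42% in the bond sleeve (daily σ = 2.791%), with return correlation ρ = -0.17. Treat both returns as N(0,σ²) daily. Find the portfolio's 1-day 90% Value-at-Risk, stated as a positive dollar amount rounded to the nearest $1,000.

σ_p² = 0.58²·2.81² + 0.42²·2.791² + 2·-0.17·0.58·0.42·2.81·2.791 = 3.3808 (%²).
σ_p = √3.3808 = 1.839%.
At 90%, z = 1.282.
VaR = 1.282 × 1.839% = 2.358%; on $5,000,000 that is $117,900.

$118,000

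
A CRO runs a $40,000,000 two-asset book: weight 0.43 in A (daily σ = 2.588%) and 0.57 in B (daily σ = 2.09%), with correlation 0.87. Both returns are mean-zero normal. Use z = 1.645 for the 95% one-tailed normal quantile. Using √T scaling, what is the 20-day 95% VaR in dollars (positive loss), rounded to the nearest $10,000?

σ_p = √(0.43²·2.588² + 0.57²·2.09² + 2·0.87·0.43·0.57·2.588·2.09) = 2.228%.
σ_{20d} = 2.228% × √20 = 9.964%.
VaR = 1.645 × 9.964% = 16.391%; on $40,000,000 that is $6,556,400.

$6,560,000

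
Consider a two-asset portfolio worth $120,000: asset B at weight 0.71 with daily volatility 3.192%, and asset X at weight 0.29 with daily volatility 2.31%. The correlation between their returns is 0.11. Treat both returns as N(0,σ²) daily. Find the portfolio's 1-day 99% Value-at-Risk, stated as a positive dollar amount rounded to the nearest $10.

σ_p² = 0.71²·3.192² + 0.29²·2.31² + 2·0.11·0.71·0.29·3.192·2.31 = 5.9190 (%²).
σ_p = √5.9190 = 2.433%.
At 99%, z = 2.326.
VaR = 2.326 × 2.433% = 5.659%; on $120,000 that is $6,791.

$6,790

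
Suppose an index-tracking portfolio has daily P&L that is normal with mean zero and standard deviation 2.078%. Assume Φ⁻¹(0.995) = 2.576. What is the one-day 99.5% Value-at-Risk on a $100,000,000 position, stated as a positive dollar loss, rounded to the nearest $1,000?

VaR = z·σ = 2.576 × 2.078% = 5.353%.
On $100,000,000: 0.05353 × $100,000,000 = $5,353,000.

$5,353,000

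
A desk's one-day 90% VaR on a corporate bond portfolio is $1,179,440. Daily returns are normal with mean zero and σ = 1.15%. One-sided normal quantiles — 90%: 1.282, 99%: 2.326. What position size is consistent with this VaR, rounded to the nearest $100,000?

VaR as a fraction of value: z·σ = 1.282 × 1.15% = 1.4743%.
Position = $1,179,440 / 0.014743 = $80,000,000.

$80,000,000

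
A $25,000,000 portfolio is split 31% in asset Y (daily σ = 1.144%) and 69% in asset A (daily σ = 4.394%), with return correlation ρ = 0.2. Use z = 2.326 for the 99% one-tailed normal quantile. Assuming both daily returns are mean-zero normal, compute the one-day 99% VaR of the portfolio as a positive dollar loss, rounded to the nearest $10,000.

$1,820,000

σ_p² = 0.31²·1.144² + 0.69²·4.394² + 2·0.2·0.31·0.69·1.144·4.394 = 9.7480 (%²).
σ_p = √9.7480 = 3.122%.
VaR = 2.326 × 3.122% = 7.262%; on $25,000,000 that is $1,815,500.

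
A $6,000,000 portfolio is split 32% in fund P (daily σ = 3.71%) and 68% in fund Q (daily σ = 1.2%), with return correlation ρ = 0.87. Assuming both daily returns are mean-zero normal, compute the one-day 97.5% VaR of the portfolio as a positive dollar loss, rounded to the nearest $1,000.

$228,000

σ_p² = 0.32²·3.71² + 0.68²·1.2² + 2·0.87·0.32·0.68·3.71·1.2 = 3.7609 (%²).
σ_p = √3.7609 = 1.939%.
At 97.5%, z = 1.960.
VaR = 1.960 × 1.939% = 3.800%; on $6,000,000 that is $228,000.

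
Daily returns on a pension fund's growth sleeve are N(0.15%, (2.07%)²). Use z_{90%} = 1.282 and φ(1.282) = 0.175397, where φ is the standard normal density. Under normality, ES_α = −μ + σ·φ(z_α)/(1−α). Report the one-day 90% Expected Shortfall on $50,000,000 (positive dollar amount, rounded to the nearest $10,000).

Tail multiplier: φ(z)/(1−α) = 0.175397 / 0.1 = 1.754.
ES = −(0.15%) + 2.07% × 1.754 = 3.481%.
On $50,000,000: 0.03481 × $50,000,000 = $1,740,500.

$1,740,000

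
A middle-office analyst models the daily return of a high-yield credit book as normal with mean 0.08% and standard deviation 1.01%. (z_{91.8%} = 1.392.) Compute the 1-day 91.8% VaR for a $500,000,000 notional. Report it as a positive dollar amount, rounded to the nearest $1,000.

VaR = −μ + z·σ = −(0.08%) + 1.392 × 1.01% = 1.326%.
On $500,000,000: 0.01326 × $500,000,000 = $6,630,000.

$6,630,000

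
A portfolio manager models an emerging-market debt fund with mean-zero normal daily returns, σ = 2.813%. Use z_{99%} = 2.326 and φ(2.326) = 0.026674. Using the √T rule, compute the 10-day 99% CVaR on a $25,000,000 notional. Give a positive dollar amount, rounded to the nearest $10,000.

$5,930,000

σ_{10d} = 2.813% × √10 = 8.895%.
ES multiplier = φ(z)/(1−α) = 0.026674/0.01 = 2.667.
ES = 8.895% × 2.667 = 23.723%; on $25,000,000: $5,930,750.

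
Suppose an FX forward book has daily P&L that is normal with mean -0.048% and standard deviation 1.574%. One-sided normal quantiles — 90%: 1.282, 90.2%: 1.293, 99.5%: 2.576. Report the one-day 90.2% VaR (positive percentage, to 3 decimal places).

VaR = −μ + z·σ = −(-0.048%) + 1.293 × 1.574% = 2.083%.

2.083%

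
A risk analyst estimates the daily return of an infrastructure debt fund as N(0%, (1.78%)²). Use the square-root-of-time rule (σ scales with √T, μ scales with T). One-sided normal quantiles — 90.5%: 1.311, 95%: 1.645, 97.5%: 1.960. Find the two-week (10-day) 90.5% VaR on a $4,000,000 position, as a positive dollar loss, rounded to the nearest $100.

σ_{10d} = 1.78% × √10 = 5.629%.
VaR = 1.311 × 5.629% = 7.380%.
On $4,000,000: 0.07380 × $4,000,000 = $295,200.

$295,200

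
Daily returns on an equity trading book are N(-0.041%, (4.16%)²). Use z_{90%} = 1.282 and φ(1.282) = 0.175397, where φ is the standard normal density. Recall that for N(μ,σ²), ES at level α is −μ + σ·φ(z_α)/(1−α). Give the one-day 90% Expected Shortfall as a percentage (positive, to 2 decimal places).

Tail multiplier: φ(z)/(1−α) = 0.175397 / 0.1 = 1.754.
ES = −(-0.041%) + 4.16% × 1.754 = 7.338%.

7.34%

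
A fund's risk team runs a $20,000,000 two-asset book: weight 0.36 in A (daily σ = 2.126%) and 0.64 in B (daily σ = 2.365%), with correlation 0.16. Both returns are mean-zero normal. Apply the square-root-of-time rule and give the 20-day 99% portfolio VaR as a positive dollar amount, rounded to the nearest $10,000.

$3,750,000

σ_p = √(0.36²·2.126² + 0.64²·2.365² + 2·0.16·0.36·0.64·2.126·2.365) = 1.802%.
σ_{20d} = 1.802% × √20 = 8.059%.
z(99%) = 2.326.
VaR = 2.326 × 8.059% = 18.745%; on $20,000,000 that is $3,749,000.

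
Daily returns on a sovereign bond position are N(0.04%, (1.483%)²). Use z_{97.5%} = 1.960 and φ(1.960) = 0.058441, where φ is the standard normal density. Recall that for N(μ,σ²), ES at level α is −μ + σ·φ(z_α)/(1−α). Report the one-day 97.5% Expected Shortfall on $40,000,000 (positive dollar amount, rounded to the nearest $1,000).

Tail multiplier: φ(z)/(1−α) = 0.058441 / 0.025 = 2.338.
ES = −(0.04%) + 1.483% × 2.338 = 3.427%.
On $40,000,000: 0.03427 × $40,000,000 = $1,370,800.

$1,371,000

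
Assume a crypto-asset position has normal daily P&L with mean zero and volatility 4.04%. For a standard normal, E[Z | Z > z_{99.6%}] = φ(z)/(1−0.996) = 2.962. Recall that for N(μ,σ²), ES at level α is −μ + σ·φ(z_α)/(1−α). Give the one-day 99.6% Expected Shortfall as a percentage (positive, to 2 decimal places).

ES = 4.04% × 2.962 = 11.966%.

11.97%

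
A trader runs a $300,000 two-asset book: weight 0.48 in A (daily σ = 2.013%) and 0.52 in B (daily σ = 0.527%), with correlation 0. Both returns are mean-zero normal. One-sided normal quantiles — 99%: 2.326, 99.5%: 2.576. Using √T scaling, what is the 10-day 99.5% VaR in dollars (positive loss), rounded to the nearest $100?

σ_p = √(0.48²·2.013² + 0.52²·0.527² + 2·0·0.48·0.52·2.013·0.527) = 1.004%.
σ_{10d} = 1.004% × √10 = 3.175%.
VaR = 2.576 × 3.175% = 8.179%; on $300,000 that is $24,537.

$24,500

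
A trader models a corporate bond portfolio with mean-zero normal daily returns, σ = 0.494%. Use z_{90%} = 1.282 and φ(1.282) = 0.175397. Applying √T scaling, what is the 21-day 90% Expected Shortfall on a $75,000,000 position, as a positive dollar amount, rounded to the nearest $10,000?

$2,980,000

σ_{21d} = 0.494% × √21 = 2.264%.
ES multiplier = φ(z)/(1−α) = 0.175397/0.1 = 1.754.
ES = 2.264% × 1.754 = 3.971%; on $75,000,000: $2,978,250.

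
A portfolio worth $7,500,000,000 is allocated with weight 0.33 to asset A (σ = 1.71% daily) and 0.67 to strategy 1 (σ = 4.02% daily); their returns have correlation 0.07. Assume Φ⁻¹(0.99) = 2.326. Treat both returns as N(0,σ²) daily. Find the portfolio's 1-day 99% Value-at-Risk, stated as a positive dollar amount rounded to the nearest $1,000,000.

σ_p² = 0.33²·1.71² + 0.67²·4.02² + 2·0.07·0.33·0.67·1.71·4.02 = 7.7856 (%²).
σ_p = √7.7856 = 2.790%.
VaR = 2.326 × 2.790% = 6.490%; on $7,500,000,000 that is $486,750,000.

$487,000,000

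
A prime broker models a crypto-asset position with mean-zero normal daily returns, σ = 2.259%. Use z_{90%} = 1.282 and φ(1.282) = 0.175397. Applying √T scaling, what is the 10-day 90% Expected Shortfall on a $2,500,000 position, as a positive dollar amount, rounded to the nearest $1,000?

σ_{10d} = 2.259% × √10 = 7.144%.
ES multiplier = φ(z)/(1−α) = 0.175397/0.1 = 1.754.
ES = 7.144% × 1.754 = 12.531%; on $2,500,000: $313,275.

$313,000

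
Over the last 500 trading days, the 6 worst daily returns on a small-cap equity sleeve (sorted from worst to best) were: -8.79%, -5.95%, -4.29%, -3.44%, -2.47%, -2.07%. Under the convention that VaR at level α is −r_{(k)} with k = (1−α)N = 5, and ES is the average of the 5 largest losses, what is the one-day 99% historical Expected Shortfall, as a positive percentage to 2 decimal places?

The 5 worst returns sum to -24.94%.
ES = −(-24.94%) / 5 = 4.988% ≈ 4.99%.

4.99%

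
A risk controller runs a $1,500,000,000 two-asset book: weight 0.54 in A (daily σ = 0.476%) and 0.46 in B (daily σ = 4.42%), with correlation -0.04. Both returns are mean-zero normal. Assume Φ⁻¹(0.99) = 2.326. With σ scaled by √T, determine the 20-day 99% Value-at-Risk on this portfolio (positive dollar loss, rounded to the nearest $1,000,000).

$318,000,000

σ_p = √(0.54²·0.476² + 0.46²·4.42² + 2·-0.04·0.54·0.46·0.476·4.42) = 2.039%.
σ_{20d} = 2.039% × √20 = 9.119%.
VaR = 2.326 × 9.119% = 21.211%; on $1,500,000,000 that is $318,165,000.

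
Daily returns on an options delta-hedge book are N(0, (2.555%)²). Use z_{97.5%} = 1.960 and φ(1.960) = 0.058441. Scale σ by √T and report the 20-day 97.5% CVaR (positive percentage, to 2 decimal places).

26.71%

σ_{20d} = 2.555% × √20 = 11.426%.
ES multiplier = φ(z)/(1−α) = 0.058441/0.025 = 2.338.
ES = 11.426% × 2.338 = 26.714%.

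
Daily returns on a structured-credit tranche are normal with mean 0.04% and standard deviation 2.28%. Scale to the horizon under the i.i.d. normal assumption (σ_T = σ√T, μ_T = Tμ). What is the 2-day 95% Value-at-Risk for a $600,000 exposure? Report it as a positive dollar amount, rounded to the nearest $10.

$31,340

At 95%, z = 1.645.
σ_{2d} = 2.28% × √2 = 3.224%; μ_{2d} = 2 × 0.04% = 0.080%.
VaR = −(0.080%) + 1.645 × 3.224% = 5.223%.
On $600,000: 0.05223 × $600,000 = $31,338.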